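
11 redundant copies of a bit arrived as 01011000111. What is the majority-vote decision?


Ones: 6 out of 11
Threshold: 6

1 (6/11 voted 1)


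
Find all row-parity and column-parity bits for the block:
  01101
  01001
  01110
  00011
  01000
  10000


Row parities: 101011
Column parities: 10001

Row P: 101011, Col P: 10001, Corner: 0


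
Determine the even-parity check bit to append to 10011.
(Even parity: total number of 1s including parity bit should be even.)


Number of 1s in data: 3
Parity bit: 1

1


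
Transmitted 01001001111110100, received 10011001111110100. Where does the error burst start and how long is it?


XOR: 11010000000000000

Burst at position 0, length 4


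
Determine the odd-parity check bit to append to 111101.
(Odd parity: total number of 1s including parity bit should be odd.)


Number of 1s in data: 5
Parity bit: 0

0


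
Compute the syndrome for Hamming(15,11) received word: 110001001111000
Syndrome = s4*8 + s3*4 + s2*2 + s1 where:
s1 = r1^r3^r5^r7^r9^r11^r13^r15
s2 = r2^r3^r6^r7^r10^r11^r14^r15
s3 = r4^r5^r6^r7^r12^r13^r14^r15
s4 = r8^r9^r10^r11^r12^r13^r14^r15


s1=1, s2=0, s3=0, s4=0

Syndrome = 1 (error at position 1)


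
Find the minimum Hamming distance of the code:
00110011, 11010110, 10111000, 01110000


Comparing all pairs, minimum distance: 3
Can detect 2 errors, correct 1 errors

3


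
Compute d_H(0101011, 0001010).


XOR: 0100001
Count of 1s: 2

2


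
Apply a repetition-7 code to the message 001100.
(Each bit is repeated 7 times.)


Each bit -> 7 copies

000000000000001111111111111100000000000000


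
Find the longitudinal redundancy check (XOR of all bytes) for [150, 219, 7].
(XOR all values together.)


XOR chain: 150 ^ 219 ^ 7 = 74

74


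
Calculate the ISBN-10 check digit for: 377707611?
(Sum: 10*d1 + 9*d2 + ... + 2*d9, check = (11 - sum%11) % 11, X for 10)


Weighted sum: 262
262 mod 11 = 9

Check digit: 2


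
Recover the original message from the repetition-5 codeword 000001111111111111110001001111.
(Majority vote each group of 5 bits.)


Groups: 00000, 11111, 11111, 11111, 00010, 01111
Majority votes: 011101

011101


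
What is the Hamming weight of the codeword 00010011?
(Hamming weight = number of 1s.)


Counting 1s in 00010011

3


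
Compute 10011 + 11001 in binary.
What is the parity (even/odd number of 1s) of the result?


10011 = 19
11001 = 25
Sum = 44 = 101100
1s count = 3

odd parity (3 ones in 101100)


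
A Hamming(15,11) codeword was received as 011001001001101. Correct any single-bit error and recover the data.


Syndrome = 0: no error detected

Data: 10101001101 (no errors)


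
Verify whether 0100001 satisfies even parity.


Number of 1s: 2

Yes, parity is correct (2 ones)


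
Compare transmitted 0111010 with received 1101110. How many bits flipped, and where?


XOR: 1010100

3 error(s) at position(s): 0, 2, 4


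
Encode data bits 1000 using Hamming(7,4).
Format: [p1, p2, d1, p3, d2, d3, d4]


Parity bits: p1=1, p2=1, p3=0

1110000


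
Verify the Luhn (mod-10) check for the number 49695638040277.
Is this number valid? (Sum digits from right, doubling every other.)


Luhn sum = 68
68 mod 10 = 8

Invalid (Luhn sum mod 10 = 8)


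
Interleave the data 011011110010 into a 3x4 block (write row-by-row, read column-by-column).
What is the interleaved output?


Matrix:
  0110
  1111
  0010
Read columns: 010110111010

010110111010


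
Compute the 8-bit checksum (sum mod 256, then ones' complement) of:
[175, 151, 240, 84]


Sum = 650 mod 256 = 138
Complement = 117

117


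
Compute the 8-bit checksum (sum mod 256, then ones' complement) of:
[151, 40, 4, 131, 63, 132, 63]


Sum = 584 mod 256 = 72
Complement = 183

183


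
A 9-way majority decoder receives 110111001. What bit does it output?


Ones: 6 out of 9
Threshold: 5

1 (6/9 voted 1)


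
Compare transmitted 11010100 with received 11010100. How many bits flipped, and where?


XOR: 00000000

0 errors (received matches sent)


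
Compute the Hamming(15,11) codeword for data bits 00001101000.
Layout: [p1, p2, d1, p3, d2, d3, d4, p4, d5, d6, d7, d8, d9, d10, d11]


Parity bits: p1=1, p2=1, p3=1, p4=1

110100011101000


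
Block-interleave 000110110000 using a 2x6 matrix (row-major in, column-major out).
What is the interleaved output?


Matrix:
  000110
  110000
Read columns: 010100101000

010100101000


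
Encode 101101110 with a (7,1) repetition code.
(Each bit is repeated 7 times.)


Each bit -> 7 copies

111111100000001111111111111100000001111111111111111111110000000


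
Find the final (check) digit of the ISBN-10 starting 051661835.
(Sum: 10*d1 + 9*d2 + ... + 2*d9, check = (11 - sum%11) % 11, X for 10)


Weighted sum: 187
187 mod 11 = 0

Check digit: 0


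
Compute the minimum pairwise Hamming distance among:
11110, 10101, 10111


Comparing all pairs, minimum distance: 1
Can detect 0 errors, correct 0 errors

1


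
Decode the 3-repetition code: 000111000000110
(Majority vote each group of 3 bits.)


Groups: 000, 111, 000, 000, 110
Majority votes: 01001

01001


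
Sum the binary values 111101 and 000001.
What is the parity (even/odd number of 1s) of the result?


111101 = 61
000001 = 1
Sum = 62 = 111110
1s count = 5

odd parity (5 ones in 111110)


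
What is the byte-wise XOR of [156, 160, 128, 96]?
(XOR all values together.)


XOR chain: 156 ^ 160 ^ 128 ^ 96 = 220

220


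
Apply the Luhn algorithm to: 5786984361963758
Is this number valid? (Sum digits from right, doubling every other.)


Luhn sum = 90
90 mod 10 = 0

Valid (Luhn sum mod 10 = 0)


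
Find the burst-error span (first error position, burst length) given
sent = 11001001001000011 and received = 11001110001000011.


XOR: 00000111000000000

Burst at position 5, length 3


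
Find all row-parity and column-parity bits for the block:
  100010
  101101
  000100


Row parities: 001
Column parities: 001011

Row P: 001, Col P: 001011, Corner: 1


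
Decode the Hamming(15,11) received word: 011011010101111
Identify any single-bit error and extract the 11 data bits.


Syndrome = 0: no error detected

Data: 11100101111 (no errors)


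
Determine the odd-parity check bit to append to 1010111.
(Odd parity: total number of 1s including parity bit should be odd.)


Number of 1s in data: 5
Parity bit: 0

0


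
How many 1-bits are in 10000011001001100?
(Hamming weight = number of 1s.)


Counting 1s in 10000011001001100

6


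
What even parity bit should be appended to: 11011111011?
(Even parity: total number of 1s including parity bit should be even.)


Number of 1s in data: 9
Parity bit: 1

1


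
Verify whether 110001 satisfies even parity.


Number of 1s: 3

No, parity error (3 ones)


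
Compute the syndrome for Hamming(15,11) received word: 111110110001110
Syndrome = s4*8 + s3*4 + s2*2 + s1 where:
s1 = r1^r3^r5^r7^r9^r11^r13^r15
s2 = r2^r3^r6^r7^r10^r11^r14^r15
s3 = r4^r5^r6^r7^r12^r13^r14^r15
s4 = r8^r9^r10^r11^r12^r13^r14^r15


s1=1, s2=0, s3=0, s4=0

Syndrome = 1 (error at position 1)


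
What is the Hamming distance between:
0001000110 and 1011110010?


XOR: 1010110100
Count of 1s: 5

5


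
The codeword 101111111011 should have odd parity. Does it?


Number of 1s: 10

No, parity error (10 ones)


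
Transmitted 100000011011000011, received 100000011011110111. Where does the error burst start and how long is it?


XOR: 000000000000110100

Burst at position 12, length 4


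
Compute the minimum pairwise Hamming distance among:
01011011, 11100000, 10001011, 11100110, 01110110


Comparing all pairs, minimum distance: 2
Can detect 1 errors, correct 0 errors

2


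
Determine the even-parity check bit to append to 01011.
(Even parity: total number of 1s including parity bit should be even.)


Number of 1s in data: 3
Parity bit: 1

1


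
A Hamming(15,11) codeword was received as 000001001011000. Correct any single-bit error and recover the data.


Syndrome = 8: error at position 8

Data: 00101011000 (corrected bit 8)


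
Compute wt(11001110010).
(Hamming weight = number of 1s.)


Counting 1s in 11001110010

6


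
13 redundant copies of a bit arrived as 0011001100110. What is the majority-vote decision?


Ones: 6 out of 13
Threshold: 7

0 (6/13 voted 1)


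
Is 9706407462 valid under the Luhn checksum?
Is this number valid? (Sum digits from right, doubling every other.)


Luhn sum = 44
44 mod 10 = 4

Invalid (Luhn sum mod 10 = 4)


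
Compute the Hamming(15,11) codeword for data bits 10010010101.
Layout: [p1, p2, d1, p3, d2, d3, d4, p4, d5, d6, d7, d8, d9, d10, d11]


Parity bits: p1=1, p2=0, p3=1, p4=1

101100110010101


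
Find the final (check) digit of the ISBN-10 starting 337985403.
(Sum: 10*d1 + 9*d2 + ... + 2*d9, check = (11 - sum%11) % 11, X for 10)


Weighted sum: 271
271 mod 11 = 7

Check digit: 4


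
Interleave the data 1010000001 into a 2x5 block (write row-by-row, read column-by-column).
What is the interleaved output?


Matrix:
  10100
  00001
Read columns: 1000100001

1000100001


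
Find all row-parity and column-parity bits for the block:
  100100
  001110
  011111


Row parities: 011
Column parities: 110101

Row P: 011, Col P: 110101, Corner: 0


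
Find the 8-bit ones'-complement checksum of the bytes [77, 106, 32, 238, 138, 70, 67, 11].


Sum = 739 mod 256 = 227
Complement = 28

28


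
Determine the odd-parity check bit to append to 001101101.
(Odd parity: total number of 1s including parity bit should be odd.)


Number of 1s in data: 5
Parity bit: 0

0


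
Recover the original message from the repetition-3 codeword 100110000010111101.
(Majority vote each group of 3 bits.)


Groups: 100, 110, 000, 010, 111, 101
Majority votes: 010011

010011


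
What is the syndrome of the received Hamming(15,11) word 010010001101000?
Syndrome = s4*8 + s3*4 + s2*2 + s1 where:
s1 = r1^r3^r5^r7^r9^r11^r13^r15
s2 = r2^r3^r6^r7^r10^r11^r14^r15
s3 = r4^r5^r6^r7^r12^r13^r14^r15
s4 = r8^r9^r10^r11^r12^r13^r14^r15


s1=0, s2=0, s3=0, s4=1

Syndrome = 8 (error at position 8)


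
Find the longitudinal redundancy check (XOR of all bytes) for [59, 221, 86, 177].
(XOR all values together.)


XOR chain: 59 ^ 221 ^ 86 ^ 177 = 1

1


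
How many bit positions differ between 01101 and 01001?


XOR: 00100
Count of 1s: 1

1


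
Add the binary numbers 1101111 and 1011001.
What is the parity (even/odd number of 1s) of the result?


1101111 = 111
1011001 = 89
Sum = 200 = 11001000
1s count = 3

odd parity (3 ones in 11001000)


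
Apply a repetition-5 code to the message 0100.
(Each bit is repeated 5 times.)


Each bit -> 5 copies

00000111110000000000


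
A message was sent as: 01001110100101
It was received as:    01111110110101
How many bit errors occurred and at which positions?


XOR: 00110000010000

3 error(s) at position(s): 2, 3, 9


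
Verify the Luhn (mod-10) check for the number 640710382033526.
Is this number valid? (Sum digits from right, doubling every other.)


Luhn sum = 56
56 mod 10 = 6

Invalid (Luhn sum mod 10 = 6)


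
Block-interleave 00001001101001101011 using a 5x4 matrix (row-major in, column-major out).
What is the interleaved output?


Matrix:
  0000
  1001
  1010
  0110
  1011
Read columns: 01101000100011101001

01101000100011101001


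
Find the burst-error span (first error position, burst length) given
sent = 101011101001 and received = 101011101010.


XOR: 000000000011

Burst at position 10, length 2


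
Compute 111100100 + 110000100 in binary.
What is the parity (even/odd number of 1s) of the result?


111100100 = 484
110000100 = 388
Sum = 872 = 1101101000
1s count = 5

odd parity (5 ones in 1101101000)


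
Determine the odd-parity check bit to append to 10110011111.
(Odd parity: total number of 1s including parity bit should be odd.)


Number of 1s in data: 8
Parity bit: 1

1


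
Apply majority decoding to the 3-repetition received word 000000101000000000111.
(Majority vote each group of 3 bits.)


Groups: 000, 000, 101, 000, 000, 000, 111
Majority votes: 0010001

0010001


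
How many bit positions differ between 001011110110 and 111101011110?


XOR: 110110101000
Count of 1s: 6

6


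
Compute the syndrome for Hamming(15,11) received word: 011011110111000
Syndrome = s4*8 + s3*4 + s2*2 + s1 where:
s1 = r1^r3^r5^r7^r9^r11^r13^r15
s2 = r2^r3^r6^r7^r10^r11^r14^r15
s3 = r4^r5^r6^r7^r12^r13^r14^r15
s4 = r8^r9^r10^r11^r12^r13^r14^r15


s1=0, s2=0, s3=0, s4=0

Syndrome = 0 (no error)


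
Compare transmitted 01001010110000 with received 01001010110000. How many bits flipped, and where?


XOR: 00000000000000

0 errors (received matches sent)


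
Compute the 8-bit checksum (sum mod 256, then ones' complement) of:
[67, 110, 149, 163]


Sum = 489 mod 256 = 233
Complement = 22

22


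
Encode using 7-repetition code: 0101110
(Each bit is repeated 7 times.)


Each bit -> 7 copies

0000000111111100000001111111111111111111110000000


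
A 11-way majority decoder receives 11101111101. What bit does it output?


Ones: 9 out of 11
Threshold: 6

1 (9/11 voted 1)


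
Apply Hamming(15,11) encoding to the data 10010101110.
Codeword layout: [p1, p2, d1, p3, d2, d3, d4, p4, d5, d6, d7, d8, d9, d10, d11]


Parity bits: p1=1, p2=0, p3=0, p4=0

101000100101110


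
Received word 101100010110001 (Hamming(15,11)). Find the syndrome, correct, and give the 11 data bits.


Syndrome = 0: no error detected

Data: 10000110001 (no errors)


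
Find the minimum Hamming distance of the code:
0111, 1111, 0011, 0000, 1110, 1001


Comparing all pairs, minimum distance: 1
Can detect 0 errors, correct 0 errors

1


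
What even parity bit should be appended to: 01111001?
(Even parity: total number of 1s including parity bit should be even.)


Number of 1s in data: 5
Parity bit: 1

1


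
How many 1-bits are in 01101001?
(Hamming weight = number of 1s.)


Counting 1s in 01101001

4


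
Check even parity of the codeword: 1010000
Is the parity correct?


Number of 1s: 2

Yes, parity is correct (2 ones)


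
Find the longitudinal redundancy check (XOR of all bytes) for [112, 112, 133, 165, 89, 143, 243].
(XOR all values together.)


XOR chain: 112 ^ 112 ^ 133 ^ 165 ^ 89 ^ 143 ^ 243 = 5

5


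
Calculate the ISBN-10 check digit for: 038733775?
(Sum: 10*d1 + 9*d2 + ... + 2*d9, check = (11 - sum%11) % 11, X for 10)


Weighted sum: 232
232 mod 11 = 1

Check digit: X


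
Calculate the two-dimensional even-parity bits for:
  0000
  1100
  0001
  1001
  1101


Row parities: 00101
Column parities: 1001

Row P: 00101, Col P: 1001, Corner: 0


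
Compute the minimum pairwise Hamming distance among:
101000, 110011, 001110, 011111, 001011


Comparing all pairs, minimum distance: 2
Can detect 1 errors, correct 0 errors

2


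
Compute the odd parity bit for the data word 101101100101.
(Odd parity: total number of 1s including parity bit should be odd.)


Number of 1s in data: 7
Parity bit: 0

0


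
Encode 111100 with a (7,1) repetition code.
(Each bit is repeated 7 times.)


Each bit -> 7 copies

111111111111111111111111111100000000000000


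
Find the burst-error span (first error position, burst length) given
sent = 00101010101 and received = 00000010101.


XOR: 00101000000

Burst at position 2, length 3


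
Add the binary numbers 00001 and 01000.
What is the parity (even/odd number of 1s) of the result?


00001 = 1
01000 = 8
Sum = 9 = 1001
1s count = 2

even parity (2 ones in 1001)


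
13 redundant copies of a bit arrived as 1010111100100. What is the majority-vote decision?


Ones: 7 out of 13
Threshold: 7

1 (7/13 voted 1)


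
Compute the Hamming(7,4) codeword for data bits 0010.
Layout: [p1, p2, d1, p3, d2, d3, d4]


Parity bits: p1=0, p2=1, p3=1

0101010


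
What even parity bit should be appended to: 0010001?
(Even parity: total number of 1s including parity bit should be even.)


Number of 1s in data: 2
Parity bit: 0

0


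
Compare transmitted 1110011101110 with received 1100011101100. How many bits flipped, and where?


XOR: 0010000000010

2 error(s) at position(s): 2, 11


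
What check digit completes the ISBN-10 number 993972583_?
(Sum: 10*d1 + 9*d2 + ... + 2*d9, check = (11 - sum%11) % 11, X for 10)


Weighted sum: 360
360 mod 11 = 8

Check digit: 3


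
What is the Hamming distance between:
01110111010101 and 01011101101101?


XOR: 00101010111000
Count of 1s: 6

6


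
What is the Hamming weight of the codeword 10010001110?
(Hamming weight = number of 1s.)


Counting 1s in 10010001110

5


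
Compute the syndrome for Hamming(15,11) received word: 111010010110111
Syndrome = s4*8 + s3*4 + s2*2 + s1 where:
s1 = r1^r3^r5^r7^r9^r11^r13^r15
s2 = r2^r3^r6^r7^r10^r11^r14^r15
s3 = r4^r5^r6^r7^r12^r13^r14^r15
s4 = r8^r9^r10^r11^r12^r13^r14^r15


s1=0, s2=0, s3=0, s4=0

Syndrome = 0 (no error)


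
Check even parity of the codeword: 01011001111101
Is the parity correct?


Number of 1s: 9

No, parity error (9 ones)


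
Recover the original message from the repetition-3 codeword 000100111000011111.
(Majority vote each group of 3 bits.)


Groups: 000, 100, 111, 000, 011, 111
Majority votes: 001011

001011


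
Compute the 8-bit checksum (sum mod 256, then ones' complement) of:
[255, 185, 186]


Sum = 626 mod 256 = 114
Complement = 141

141


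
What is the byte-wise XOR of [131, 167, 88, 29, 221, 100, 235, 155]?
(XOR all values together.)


XOR chain: 131 ^ 167 ^ 88 ^ 29 ^ 221 ^ 100 ^ 235 ^ 155 = 168

168


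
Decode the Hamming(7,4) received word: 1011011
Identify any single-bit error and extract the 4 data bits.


Syndrome = 7: error at position 7

Data: 1010 (corrected bit 7)


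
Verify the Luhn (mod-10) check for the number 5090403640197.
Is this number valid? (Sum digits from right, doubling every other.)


Luhn sum = 45
45 mod 10 = 5

Invalid (Luhn sum mod 10 = 5)


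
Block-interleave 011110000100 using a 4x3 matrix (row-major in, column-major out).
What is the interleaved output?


Matrix:
  011
  110
  000
  100
Read columns: 010111001000

010111001000


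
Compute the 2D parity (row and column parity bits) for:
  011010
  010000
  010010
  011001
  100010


Row parities: 11010
Column parities: 100011

Row P: 11010, Col P: 100011, Corner: 1


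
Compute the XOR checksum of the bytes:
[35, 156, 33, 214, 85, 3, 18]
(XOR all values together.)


XOR chain: 35 ^ 156 ^ 33 ^ 214 ^ 85 ^ 3 ^ 18 = 12

12


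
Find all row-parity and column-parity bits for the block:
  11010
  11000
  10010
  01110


Row parities: 1001
Column parities: 11110

Row P: 1001, Col P: 11110, Corner: 0


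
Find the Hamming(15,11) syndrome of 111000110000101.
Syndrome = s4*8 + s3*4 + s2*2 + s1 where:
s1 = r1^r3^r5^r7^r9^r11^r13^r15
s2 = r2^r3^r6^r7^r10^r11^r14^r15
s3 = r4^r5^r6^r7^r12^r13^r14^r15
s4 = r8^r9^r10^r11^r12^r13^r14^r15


s1=1, s2=0, s3=1, s4=1

Syndrome = 13 (error at position 13)


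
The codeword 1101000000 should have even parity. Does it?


Number of 1s: 3

No, parity error (3 ones)


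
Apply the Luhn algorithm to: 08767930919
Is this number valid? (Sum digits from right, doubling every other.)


Luhn sum = 56
56 mod 10 = 6

Invalid (Luhn sum mod 10 = 6)


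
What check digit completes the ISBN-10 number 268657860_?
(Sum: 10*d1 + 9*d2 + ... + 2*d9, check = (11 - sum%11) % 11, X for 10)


Weighted sum: 295
295 mod 11 = 9

Check digit: 2


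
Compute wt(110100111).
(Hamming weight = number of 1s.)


Counting 1s in 110100111

6


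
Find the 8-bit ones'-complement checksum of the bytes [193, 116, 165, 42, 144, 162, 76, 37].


Sum = 935 mod 256 = 167
Complement = 88

88


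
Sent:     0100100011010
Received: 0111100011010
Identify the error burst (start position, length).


XOR: 0011000000000

Burst at position 2, length 2


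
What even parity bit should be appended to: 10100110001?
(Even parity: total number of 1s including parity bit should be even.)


Number of 1s in data: 5
Parity bit: 1

1


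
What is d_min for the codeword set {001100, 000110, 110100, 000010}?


Comparing all pairs, minimum distance: 1
Can detect 0 errors, correct 0 errors

1


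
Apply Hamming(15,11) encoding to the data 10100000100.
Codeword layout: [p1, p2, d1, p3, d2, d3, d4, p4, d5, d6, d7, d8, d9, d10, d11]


Parity bits: p1=0, p2=0, p3=0, p4=1

001001010000100


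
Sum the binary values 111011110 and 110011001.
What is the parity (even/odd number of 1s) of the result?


111011110 = 478
110011001 = 409
Sum = 887 = 1101110111
1s count = 8

even parity (8 ones in 1101110111)


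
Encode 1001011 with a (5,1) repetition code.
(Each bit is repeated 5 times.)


Each bit -> 5 copies

11111000000000011111000001111111111


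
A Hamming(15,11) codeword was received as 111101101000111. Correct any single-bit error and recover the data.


Syndrome = 0: no error detected

Data: 10111000111 (no errors)


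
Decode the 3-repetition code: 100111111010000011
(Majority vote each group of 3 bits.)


Groups: 100, 111, 111, 010, 000, 011
Majority votes: 011001

011001


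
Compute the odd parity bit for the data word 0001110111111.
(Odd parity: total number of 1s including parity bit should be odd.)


Number of 1s in data: 9
Parity bit: 0

0


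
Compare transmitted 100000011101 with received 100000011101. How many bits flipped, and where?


XOR: 000000000000

0 errors (received matches sent)


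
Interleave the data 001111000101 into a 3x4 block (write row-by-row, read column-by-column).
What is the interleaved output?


Matrix:
  0011
  1100
  0101
Read columns: 010011100101

010011100101


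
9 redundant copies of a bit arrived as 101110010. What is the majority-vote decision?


Ones: 5 out of 9
Threshold: 5

1 (5/9 voted 1)


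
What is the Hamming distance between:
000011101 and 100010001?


XOR: 100001100
Count of 1s: 3

3


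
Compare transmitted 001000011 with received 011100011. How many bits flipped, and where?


XOR: 010100000

2 error(s) at position(s): 1, 3


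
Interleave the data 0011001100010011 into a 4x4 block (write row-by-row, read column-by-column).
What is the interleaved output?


Matrix:
  0011
  0011
  0001
  0011
Read columns: 0000000011011111

0000000011011111


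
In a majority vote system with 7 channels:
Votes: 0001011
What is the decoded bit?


Ones: 3 out of 7
Threshold: 4

0 (3/7 voted 1)


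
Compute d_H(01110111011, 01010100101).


XOR: 00100011110
Count of 1s: 5

5


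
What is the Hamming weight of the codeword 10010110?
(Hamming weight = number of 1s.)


Counting 1s in 10010110

4


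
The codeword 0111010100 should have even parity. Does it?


Number of 1s: 5

No, parity error (5 ones)


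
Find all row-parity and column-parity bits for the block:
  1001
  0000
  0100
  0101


Row parities: 0010
Column parities: 1000

Row P: 0010, Col P: 1000, Corner: 1


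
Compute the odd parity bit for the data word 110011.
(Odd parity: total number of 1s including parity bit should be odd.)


Number of 1s in data: 4
Parity bit: 1

1


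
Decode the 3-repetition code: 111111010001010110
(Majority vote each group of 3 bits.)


Groups: 111, 111, 010, 001, 010, 110
Majority votes: 110001

110001


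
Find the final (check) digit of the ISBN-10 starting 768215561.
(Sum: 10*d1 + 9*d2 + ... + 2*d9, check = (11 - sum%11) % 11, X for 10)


Weighted sum: 273
273 mod 11 = 9

Check digit: 2


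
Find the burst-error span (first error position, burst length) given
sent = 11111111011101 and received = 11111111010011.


XOR: 00000000001110

Burst at position 10, length 3


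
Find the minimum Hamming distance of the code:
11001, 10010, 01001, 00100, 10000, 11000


Comparing all pairs, minimum distance: 1
Can detect 0 errors, correct 0 errors

1


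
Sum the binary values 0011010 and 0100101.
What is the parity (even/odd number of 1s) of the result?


0011010 = 26
0100101 = 37
Sum = 63 = 111111
1s count = 6

even parity (6 ones in 111111)


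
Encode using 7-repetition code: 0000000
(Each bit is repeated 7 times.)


Each bit -> 7 copies

0000000000000000000000000000000000000000000000000


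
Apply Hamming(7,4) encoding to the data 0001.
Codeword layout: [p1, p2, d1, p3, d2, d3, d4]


Parity bits: p1=1, p2=1, p3=1

1101001


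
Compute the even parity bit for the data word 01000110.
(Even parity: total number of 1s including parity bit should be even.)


Number of 1s in data: 3
Parity bit: 1

1


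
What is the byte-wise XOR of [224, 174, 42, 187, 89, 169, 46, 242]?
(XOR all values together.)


XOR chain: 224 ^ 174 ^ 42 ^ 187 ^ 89 ^ 169 ^ 46 ^ 242 = 243

243


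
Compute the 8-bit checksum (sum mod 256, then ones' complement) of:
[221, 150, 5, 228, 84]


Sum = 688 mod 256 = 176
Complement = 79

79


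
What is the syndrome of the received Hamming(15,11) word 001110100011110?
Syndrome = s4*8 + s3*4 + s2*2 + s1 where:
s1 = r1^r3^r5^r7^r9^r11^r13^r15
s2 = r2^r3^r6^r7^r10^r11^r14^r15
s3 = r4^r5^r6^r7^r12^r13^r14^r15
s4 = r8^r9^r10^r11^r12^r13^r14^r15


s1=1, s2=0, s3=0, s4=0

Syndrome = 1 (error at position 1)


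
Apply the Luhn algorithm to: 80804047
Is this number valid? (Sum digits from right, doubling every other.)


Luhn sum = 37
37 mod 10 = 7

Invalid (Luhn sum mod 10 = 7)


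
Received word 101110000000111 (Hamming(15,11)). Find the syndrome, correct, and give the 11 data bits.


Syndrome = 15: error at position 15

Data: 11000000110 (corrected bit 15)


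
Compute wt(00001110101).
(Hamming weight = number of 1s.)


Counting 1s in 00001110101

5


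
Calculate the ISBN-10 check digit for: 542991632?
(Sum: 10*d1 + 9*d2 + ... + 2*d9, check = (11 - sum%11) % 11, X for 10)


Weighted sum: 261
261 mod 11 = 8

Check digit: 3


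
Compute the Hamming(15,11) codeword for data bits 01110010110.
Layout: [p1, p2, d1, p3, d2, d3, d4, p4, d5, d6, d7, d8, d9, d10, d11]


Parity bits: p1=0, p2=0, p3=1, p4=1

000111110010110


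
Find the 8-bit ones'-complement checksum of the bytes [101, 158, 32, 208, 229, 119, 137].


Sum = 984 mod 256 = 216
Complement = 39

39


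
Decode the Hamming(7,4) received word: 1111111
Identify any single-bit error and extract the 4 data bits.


Syndrome = 0: no error detected

Data: 1111 (no errors)


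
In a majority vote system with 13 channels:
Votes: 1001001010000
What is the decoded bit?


Ones: 4 out of 13
Threshold: 7

0 (4/13 voted 1)


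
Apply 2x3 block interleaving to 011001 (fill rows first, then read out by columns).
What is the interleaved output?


Matrix:
  011
  001
Read columns: 001011

001011


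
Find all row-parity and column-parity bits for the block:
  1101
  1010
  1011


Row parities: 101
Column parities: 1100

Row P: 101, Col P: 1100, Corner: 0


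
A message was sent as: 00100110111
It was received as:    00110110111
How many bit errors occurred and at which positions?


XOR: 00010000000

1 error(s) at position(s): 3


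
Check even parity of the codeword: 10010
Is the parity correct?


Number of 1s: 2

Yes, parity is correct (2 ones)


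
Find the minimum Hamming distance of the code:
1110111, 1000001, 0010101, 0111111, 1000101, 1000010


Comparing all pairs, minimum distance: 1
Can detect 0 errors, correct 0 errors

1


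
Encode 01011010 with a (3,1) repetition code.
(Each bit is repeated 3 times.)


Each bit -> 3 copies

000111000111111000111000


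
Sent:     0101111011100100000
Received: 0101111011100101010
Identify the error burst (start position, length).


XOR: 0000000000000001010

Burst at position 15, length 3


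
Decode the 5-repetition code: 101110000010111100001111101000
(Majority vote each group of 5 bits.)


Groups: 10111, 00000, 10111, 10000, 11111, 01000
Majority votes: 101010

101010


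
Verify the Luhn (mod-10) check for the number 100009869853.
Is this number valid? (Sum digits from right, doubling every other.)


Luhn sum = 45
45 mod 10 = 5

Invalid (Luhn sum mod 10 = 5)


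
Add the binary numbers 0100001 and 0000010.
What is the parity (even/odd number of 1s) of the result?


0100001 = 33
0000010 = 2
Sum = 35 = 100011
1s count = 3

odd parity (3 ones in 100011)


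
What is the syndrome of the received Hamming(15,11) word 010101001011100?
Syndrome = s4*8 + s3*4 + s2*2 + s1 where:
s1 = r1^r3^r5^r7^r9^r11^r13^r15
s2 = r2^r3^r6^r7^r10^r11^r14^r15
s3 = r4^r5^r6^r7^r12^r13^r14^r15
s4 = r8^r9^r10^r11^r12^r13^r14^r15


s1=1, s2=1, s3=0, s4=0

Syndrome = 3 (error at position 3)


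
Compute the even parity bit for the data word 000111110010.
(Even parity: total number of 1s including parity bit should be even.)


Number of 1s in data: 6
Parity bit: 0

0


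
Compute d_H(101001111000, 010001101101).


XOR: 111000010101
Count of 1s: 6

6


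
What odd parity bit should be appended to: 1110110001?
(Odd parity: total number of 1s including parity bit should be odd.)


Number of 1s in data: 6
Parity bit: 1

1


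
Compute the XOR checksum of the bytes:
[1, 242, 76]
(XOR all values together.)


XOR chain: 1 ^ 242 ^ 76 = 191

191


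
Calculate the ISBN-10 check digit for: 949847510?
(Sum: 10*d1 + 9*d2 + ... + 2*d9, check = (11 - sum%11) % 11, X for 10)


Weighted sum: 336
336 mod 11 = 6

Check digit: 5


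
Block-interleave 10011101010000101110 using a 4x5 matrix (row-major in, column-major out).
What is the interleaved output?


Matrix:
  10011
  10101
  00001
  01110
Read columns: 11000001010110011110

11000001010110011110


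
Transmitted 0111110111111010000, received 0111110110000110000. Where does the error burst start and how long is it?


XOR: 0000000001111100000

Burst at position 9, length 5


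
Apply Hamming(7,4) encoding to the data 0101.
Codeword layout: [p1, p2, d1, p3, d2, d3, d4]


Parity bits: p1=0, p2=1, p3=0

0100101


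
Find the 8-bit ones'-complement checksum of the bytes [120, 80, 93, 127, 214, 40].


Sum = 674 mod 256 = 162
Complement = 93

93


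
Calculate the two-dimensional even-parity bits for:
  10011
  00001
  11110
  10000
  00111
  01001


Row parities: 110110
Column parities: 10010

Row P: 110110, Col P: 10010, Corner: 0


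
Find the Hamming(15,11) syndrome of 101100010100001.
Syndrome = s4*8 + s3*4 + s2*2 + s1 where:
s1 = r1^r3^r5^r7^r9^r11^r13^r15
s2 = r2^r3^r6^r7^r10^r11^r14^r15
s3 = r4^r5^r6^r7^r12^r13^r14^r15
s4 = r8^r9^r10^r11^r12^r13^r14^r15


s1=1, s2=1, s3=0, s4=1

Syndrome = 11 (error at position 11)


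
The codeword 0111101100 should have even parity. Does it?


Number of 1s: 6

Yes, parity is correct (6 ones)


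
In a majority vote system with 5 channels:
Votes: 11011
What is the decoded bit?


Ones: 4 out of 5
Threshold: 3

1 (4/5 voted 1)


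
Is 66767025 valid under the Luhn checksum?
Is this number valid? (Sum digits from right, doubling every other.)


Luhn sum = 34
34 mod 10 = 4

Invalid (Luhn sum mod 10 = 4)


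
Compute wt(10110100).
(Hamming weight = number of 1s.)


Counting 1s in 10110100

4


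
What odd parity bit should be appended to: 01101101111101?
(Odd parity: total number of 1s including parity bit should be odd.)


Number of 1s in data: 10
Parity bit: 1

1


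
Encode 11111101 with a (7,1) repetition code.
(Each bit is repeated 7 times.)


Each bit -> 7 copies

11111111111111111111111111111111111111111100000001111111


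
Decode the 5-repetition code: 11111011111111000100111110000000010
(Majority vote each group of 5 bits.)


Groups: 11111, 01111, 11110, 00100, 11111, 00000, 00010
Majority votes: 1110100

1110100


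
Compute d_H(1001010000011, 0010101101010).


XOR: 1011111101001
Count of 1s: 9

9


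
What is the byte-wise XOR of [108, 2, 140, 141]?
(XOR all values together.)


XOR chain: 108 ^ 2 ^ 140 ^ 141 = 111

111


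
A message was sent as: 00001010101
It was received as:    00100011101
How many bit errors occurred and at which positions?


XOR: 00101001000

3 error(s) at position(s): 2, 4, 7


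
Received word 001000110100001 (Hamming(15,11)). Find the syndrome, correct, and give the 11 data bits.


Syndrome = 9: error at position 9

Data: 10011100001 (corrected bit 9)


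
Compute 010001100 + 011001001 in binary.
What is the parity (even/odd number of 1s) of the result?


010001100 = 140
011001001 = 201
Sum = 341 = 101010101
1s count = 5

odd parity (5 ones in 101010101)


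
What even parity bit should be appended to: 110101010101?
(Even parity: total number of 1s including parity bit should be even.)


Number of 1s in data: 7
Parity bit: 1

1


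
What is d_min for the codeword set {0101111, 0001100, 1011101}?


Comparing all pairs, minimum distance: 3
Can detect 2 errors, correct 1 errors

3


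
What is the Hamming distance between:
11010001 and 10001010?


XOR: 01011011
Count of 1s: 5

5


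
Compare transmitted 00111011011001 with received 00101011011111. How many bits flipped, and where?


XOR: 00010000000110

3 error(s) at position(s): 3, 11, 12


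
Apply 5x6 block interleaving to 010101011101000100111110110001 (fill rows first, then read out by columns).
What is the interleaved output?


Matrix:
  010101
  011101
  000100
  111110
  110001
Read columns: 000111101101010111100001011001

000111101101010111100001011001


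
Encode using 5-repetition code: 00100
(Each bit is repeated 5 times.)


Each bit -> 5 copies

0000000000111110000000000


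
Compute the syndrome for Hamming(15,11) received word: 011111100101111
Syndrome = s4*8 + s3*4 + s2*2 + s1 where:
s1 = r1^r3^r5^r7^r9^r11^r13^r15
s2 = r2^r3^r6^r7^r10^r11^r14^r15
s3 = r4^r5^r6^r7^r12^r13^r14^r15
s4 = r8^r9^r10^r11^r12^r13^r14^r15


s1=1, s2=1, s3=0, s4=1

Syndrome = 11 (error at position 11)


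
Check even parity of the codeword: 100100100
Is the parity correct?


Number of 1s: 3

No, parity error (3 ones)


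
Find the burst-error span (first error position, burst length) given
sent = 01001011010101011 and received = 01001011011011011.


XOR: 00000000001110000

Burst at position 10, length 3


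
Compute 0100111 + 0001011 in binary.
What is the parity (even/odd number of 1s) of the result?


0100111 = 39
0001011 = 11
Sum = 50 = 110010
1s count = 3

odd parity (3 ones in 110010)


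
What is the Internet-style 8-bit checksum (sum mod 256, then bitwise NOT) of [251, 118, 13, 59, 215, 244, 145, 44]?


Sum = 1089 mod 256 = 65
Complement = 190

190


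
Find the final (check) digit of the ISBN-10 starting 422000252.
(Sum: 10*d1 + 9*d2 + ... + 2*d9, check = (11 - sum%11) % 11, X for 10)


Weighted sum: 101
101 mod 11 = 2

Check digit: 9


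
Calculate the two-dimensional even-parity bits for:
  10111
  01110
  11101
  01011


Row parities: 0101
Column parities: 01111

Row P: 0101, Col P: 01111, Corner: 0


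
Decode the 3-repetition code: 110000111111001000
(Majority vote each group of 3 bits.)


Groups: 110, 000, 111, 111, 001, 000
Majority votes: 101100

101100


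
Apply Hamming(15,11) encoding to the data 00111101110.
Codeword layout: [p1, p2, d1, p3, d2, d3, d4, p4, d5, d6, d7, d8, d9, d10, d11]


Parity bits: p1=1, p2=0, p3=1, p4=1

100101111101110


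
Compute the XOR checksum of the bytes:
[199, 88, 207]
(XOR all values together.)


XOR chain: 199 ^ 88 ^ 207 = 80

80


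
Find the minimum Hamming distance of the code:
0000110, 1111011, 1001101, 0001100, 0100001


Comparing all pairs, minimum distance: 2
Can detect 1 errors, correct 0 errors

2


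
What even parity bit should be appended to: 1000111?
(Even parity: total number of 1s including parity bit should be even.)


Number of 1s in data: 4
Parity bit: 0

0


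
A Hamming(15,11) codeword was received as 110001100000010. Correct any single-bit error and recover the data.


Syndrome = 12: error at position 12

Data: 00110001010 (corrected bit 12)


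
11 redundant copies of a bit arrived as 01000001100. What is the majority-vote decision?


Ones: 3 out of 11
Threshold: 6

0 (3/11 voted 1)


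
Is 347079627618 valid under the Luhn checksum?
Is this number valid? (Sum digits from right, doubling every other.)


Luhn sum = 55
55 mod 10 = 5

Invalid (Luhn sum mod 10 = 5)


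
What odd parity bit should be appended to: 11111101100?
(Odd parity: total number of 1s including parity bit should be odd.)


Number of 1s in data: 8
Parity bit: 1

1


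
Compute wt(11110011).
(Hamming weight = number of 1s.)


Counting 1s in 11110011

6


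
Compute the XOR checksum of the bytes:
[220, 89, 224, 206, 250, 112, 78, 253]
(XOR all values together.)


XOR chain: 220 ^ 89 ^ 224 ^ 206 ^ 250 ^ 112 ^ 78 ^ 253 = 146

146


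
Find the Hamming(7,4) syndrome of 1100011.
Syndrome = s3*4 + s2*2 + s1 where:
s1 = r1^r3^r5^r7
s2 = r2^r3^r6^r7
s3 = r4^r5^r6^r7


s1=0, s2=1, s3=0

Syndrome = 2 (error at position 2)


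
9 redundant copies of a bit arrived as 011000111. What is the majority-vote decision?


Ones: 5 out of 9
Threshold: 5

1 (5/9 voted 1)


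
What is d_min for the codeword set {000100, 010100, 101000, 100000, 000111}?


Comparing all pairs, minimum distance: 1
Can detect 0 errors, correct 0 errors

1


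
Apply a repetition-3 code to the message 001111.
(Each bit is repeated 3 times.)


Each bit -> 3 copies

000000111111111111


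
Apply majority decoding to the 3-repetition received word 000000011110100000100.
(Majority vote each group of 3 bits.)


Groups: 000, 000, 011, 110, 100, 000, 100
Majority votes: 0011000

0011000


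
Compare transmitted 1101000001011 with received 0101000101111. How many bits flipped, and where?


XOR: 1000000100100

3 error(s) at position(s): 0, 7, 10


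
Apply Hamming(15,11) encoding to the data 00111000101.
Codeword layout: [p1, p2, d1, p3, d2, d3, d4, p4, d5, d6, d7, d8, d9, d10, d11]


Parity bits: p1=0, p2=1, p3=0, p4=1

010001111000101


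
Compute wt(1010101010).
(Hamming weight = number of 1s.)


Counting 1s in 1010101010

5


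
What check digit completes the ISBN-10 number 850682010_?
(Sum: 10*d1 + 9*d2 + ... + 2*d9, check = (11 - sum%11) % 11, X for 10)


Weighted sum: 228
228 mod 11 = 8

Check digit: 3


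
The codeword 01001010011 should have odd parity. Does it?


Number of 1s: 5

Yes, parity is correct (5 ones)


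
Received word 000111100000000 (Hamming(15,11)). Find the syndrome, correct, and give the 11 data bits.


Syndrome = 0: no error detected

Data: 01110000000 (no errors)


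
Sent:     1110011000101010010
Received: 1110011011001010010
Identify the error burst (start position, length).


XOR: 0000000011100000000

Burst at position 8, length 3


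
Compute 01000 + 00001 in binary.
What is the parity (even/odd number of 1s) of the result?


01000 = 8
00001 = 1
Sum = 9 = 1001
1s count = 2

even parity (2 ones in 1001)


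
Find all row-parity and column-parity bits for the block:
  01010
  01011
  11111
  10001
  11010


Row parities: 01101
Column parities: 10101

Row P: 01101, Col P: 10101, Corner: 1


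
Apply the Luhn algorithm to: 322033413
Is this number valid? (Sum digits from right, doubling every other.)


Luhn sum = 27
27 mod 10 = 7

Invalid (Luhn sum mod 10 = 7)
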